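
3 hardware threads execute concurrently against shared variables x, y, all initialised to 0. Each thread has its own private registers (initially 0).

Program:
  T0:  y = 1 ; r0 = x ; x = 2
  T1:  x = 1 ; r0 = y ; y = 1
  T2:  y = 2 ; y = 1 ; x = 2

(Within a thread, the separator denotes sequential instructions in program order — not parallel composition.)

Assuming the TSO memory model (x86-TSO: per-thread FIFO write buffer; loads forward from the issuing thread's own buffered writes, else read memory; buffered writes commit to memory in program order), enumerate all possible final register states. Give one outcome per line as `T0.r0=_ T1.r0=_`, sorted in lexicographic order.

outcome vector order: (T0.r0,T1.r0)
|TSO outcomes| = 9

T0.r0=0 T1.r0=0
T0.r0=0 T1.r0=1
T0.r0=0 T1.r0=2
T0.r0=1 T1.r0=0
T0.r0=1 T1.r0=1
T0.r0=1 T1.r0=2
T0.r0=2 T1.r0=0
T0.r0=2 T1.r0=1
T0.r0=2 T1.r0=2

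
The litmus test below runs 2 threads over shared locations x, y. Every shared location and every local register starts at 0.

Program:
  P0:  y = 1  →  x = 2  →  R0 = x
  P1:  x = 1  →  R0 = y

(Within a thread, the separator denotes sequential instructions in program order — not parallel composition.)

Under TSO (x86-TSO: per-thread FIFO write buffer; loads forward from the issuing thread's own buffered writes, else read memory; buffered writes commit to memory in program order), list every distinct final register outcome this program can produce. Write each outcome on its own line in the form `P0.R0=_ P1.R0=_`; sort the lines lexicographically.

P0.R0=1 P1.R0=0
P0.R0=1 P1.R0=1
P0.R0=2 P1.R0=0
P0.R0=2 P1.R0=1

outcome vector order: (P0.R0,P1.R0)
|TSO outcomes| = 4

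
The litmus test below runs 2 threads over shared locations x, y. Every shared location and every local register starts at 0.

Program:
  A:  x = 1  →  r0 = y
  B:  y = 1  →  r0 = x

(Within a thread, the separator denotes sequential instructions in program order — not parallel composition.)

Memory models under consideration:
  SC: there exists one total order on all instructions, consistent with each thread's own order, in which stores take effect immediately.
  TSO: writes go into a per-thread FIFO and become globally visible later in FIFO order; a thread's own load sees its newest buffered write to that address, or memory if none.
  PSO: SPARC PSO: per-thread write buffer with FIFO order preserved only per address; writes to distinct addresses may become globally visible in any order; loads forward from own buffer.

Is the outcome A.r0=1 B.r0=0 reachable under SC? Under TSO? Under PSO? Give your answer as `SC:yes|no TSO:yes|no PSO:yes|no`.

SC:yes TSO:yes PSO:yes

outcome vector order: (A.r0,B.r0)
under SC → 0/1 1/0 1/1
under TSO → 0/0 0/1 1/0 1/1
under PSO → 0/0 0/1 1/0 1/1
target 1/0 ∈ {SC,TSO,PSO}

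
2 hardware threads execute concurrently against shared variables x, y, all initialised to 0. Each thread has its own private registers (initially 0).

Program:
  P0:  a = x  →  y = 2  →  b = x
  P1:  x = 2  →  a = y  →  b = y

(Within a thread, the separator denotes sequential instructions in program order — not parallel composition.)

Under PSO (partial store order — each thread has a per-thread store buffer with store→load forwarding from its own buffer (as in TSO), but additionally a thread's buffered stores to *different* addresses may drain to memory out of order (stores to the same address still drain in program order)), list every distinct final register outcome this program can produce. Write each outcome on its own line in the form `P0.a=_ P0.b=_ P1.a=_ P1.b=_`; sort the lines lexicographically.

outcome vector order: (P0.a,P0.b,P1.a,P1.b)
|PSO outcomes| = 9

P0.a=0 P0.b=0 P1.a=0 P1.b=0
P0.a=0 P0.b=0 P1.a=0 P1.b=2
P0.a=0 P0.b=0 P1.a=2 P1.b=2
P0.a=0 P0.b=2 P1.a=0 P1.b=0
P0.a=0 P0.b=2 P1.a=0 P1.b=2
P0.a=0 P0.b=2 P1.a=2 P1.b=2
P0.a=2 P0.b=2 P1.a=0 P1.b=0
P0.a=2 P0.b=2 P1.a=0 P1.b=2
P0.a=2 P0.b=2 P1.a=2 P1.b=2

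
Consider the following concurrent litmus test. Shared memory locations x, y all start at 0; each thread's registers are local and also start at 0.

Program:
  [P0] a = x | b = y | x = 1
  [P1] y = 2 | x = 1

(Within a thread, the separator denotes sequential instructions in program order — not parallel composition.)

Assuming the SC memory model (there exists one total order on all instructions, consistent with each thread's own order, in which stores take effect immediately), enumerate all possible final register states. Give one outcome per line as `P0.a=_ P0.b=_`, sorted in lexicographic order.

outcome vector order: (P0.a,P0.b)
|SC outcomes| = 3

P0.a=0 P0.b=0
P0.a=0 P0.b=2
P0.a=1 P0.b=2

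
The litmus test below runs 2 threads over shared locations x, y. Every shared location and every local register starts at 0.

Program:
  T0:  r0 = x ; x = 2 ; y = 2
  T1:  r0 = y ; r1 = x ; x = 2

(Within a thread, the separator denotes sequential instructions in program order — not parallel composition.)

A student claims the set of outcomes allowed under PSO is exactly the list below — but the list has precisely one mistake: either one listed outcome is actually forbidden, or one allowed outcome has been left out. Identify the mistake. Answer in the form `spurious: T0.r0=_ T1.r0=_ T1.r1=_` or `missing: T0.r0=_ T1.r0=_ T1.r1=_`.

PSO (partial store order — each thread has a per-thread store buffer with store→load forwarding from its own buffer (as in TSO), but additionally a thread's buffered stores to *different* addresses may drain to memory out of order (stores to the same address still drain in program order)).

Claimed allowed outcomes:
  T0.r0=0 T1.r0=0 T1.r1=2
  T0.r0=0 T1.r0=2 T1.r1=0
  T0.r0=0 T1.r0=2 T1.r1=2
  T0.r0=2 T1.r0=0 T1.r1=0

missing: T0.r0=0 T1.r0=0 T1.r1=0

outcome vector order: (T0.r0,T1.r0,T1.r1)
[PSO] allowed = {0/0/0; 0/0/2; 0/2/0; 0/2/2; 2/0/0}
PSO∖claimed = {0/0/0}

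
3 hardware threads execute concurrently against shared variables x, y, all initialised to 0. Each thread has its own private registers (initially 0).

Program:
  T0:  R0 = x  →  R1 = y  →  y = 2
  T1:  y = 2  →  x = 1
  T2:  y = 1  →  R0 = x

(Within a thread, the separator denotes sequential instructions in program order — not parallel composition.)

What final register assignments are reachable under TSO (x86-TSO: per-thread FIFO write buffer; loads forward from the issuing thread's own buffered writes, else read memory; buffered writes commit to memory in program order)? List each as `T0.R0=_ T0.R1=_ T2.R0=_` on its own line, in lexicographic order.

outcome vector order: (T0.R0,T0.R1,T2.R0)
|TSO outcomes| = 10

T0.R0=0 T0.R1=0 T2.R0=0
T0.R0=0 T0.R1=0 T2.R0=1
T0.R0=0 T0.R1=1 T2.R0=0
T0.R0=0 T0.R1=1 T2.R0=1
T0.R0=0 T0.R1=2 T2.R0=0
T0.R0=0 T0.R1=2 T2.R0=1
T0.R0=1 T0.R1=1 T2.R0=0
T0.R0=1 T0.R1=1 T2.R0=1
T0.R0=1 T0.R1=2 T2.R0=0
T0.R0=1 T0.R1=2 T2.R0=1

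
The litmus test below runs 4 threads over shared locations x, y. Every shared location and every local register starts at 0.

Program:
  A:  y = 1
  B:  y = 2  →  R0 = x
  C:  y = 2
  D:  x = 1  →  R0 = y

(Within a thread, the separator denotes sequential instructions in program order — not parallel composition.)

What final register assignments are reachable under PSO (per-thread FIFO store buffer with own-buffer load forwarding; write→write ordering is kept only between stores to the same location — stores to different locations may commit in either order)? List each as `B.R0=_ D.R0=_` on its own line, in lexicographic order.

outcome vector order: (B.R0,D.R0)
|PSO outcomes| = 6

B.R0=0 D.R0=0
B.R0=0 D.R0=1
B.R0=0 D.R0=2
B.R0=1 D.R0=0
B.R0=1 D.R0=1
B.R0=1 D.R0=2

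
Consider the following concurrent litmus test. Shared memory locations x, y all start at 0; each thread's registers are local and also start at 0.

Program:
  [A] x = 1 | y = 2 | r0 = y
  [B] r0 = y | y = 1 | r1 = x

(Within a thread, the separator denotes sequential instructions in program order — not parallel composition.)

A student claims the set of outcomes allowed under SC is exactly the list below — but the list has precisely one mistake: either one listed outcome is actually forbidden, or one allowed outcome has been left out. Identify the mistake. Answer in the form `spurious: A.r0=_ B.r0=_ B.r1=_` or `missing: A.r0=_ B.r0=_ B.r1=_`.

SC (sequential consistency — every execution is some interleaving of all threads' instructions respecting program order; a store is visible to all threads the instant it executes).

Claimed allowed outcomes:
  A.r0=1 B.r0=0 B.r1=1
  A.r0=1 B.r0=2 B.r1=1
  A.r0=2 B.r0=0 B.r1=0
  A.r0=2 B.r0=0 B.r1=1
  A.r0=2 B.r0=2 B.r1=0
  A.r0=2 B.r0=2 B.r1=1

spurious: A.r0=2 B.r0=2 B.r1=0

outcome vector order: (A.r0,B.r0,B.r1)
SC (5): <1 0 1>; <1 2 1>; <2 0 0>; <2 0 1>; <2 2 1>
claimed∖SC = {<2 2 0>}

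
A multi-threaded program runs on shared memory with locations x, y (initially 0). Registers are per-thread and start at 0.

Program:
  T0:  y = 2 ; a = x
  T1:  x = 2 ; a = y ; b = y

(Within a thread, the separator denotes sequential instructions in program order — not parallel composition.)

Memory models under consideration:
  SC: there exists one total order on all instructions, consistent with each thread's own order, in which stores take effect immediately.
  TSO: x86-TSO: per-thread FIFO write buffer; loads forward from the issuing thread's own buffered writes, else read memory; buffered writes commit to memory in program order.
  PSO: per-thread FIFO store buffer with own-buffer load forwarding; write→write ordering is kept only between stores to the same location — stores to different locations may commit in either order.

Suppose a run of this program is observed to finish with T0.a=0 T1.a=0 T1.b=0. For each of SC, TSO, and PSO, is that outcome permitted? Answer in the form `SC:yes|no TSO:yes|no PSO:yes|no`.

outcome vector order: (T0.a,T1.a,T1.b)
SC (4): <0 2 2>, <2 0 0>, <2 0 2>, <2 2 2>
TSO (6): <0 0 0>, <0 0 2>, <0 2 2>, <2 0 0>, <2 0 2>, <2 2 2>
PSO (6): <0 0 0>, <0 0 2>, <0 2 2>, <2 0 0>, <2 0 2>, <2 2 2>
target <0 0 0> ∈ {TSO,PSO}

SC:no TSO:yes PSO:yes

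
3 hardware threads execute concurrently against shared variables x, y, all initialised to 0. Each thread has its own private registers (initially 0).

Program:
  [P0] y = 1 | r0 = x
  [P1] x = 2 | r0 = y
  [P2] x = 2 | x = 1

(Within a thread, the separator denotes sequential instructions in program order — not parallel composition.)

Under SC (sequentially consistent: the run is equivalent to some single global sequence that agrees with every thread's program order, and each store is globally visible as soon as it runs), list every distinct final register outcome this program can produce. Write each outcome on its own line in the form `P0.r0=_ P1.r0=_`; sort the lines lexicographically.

outcome vector order: (P0.r0,P1.r0)
|SC outcomes| = 5

P0.r0=0 P1.r0=1
P0.r0=1 P1.r0=0
P0.r0=1 P1.r0=1
P0.r0=2 P1.r0=0
P0.r0=2 P1.r0=1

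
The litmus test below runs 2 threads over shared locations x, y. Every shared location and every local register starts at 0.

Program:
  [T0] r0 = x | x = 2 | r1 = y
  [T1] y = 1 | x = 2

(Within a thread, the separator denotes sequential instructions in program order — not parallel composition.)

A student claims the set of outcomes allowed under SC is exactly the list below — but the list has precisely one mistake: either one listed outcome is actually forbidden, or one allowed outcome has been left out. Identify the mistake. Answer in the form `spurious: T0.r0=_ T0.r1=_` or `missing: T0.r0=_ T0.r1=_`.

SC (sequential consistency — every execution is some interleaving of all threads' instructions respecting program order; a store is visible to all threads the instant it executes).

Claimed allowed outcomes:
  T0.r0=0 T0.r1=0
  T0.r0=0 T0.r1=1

outcome vector order: (T0.r0,T0.r1)
[SC] allowed = {<0 0> <0 1> <2 1>}
SC∖claimed = {<2 1>}

missing: T0.r0=2 T0.r1=1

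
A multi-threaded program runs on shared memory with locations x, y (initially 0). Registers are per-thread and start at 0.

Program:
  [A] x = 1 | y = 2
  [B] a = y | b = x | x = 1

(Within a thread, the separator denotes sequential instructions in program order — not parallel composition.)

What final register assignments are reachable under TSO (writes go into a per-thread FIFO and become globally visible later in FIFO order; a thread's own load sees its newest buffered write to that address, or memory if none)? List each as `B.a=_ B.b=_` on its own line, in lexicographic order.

B.a=0 B.b=0
B.a=0 B.b=1
B.a=2 B.b=1

outcome vector order: (B.a,B.b)
|TSO outcomes| = 3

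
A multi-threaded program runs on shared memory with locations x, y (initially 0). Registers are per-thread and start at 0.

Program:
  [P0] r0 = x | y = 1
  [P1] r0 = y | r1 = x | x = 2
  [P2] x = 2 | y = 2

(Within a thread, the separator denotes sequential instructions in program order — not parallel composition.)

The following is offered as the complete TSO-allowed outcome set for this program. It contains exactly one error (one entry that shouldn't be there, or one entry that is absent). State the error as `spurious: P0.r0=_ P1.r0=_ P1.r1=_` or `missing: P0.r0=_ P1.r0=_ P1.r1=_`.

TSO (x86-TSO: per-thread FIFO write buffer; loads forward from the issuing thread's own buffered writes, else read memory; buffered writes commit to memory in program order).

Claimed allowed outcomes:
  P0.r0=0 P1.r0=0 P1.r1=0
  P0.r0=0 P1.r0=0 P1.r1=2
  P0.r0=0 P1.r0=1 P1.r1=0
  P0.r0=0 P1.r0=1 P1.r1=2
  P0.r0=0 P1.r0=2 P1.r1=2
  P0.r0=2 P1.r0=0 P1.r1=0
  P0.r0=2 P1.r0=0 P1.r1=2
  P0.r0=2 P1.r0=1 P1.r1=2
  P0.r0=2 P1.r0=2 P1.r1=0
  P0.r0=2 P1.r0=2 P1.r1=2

spurious: P0.r0=2 P1.r0=2 P1.r1=0

outcome vector order: (P0.r0,P1.r0,P1.r1)
TSO: 9 outcomes — {<0 0 0> <0 0 2> <0 1 0> <0 1 2> <0 2 2> <2 0 0> <2 0 2> <2 1 2> <2 2 2>}
claimed∖TSO = {<2 2 0>}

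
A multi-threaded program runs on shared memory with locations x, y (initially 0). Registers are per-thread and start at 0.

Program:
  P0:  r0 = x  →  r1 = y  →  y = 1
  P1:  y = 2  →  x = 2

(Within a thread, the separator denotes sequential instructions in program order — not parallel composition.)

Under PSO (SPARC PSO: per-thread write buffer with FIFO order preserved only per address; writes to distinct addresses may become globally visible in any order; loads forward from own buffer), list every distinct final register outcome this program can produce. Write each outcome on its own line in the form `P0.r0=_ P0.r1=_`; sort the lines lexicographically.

P0.r0=0 P0.r1=0
P0.r0=0 P0.r1=2
P0.r0=2 P0.r1=0
P0.r0=2 P0.r1=2

outcome vector order: (P0.r0,P0.r1)
|PSO outcomes| = 4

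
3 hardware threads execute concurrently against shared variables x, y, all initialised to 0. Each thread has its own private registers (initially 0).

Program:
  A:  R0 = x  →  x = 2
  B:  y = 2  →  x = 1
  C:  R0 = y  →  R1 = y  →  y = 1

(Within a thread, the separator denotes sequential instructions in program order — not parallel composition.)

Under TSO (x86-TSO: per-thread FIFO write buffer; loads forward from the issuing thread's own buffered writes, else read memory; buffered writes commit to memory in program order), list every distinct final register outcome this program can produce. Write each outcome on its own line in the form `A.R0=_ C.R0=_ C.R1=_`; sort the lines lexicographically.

A.R0=0 C.R0=0 C.R1=0
A.R0=0 C.R0=0 C.R1=2
A.R0=0 C.R0=2 C.R1=2
A.R0=1 C.R0=0 C.R1=0
A.R0=1 C.R0=0 C.R1=2
A.R0=1 C.R0=2 C.R1=2

outcome vector order: (A.R0,C.R0,C.R1)
|TSO outcomes| = 6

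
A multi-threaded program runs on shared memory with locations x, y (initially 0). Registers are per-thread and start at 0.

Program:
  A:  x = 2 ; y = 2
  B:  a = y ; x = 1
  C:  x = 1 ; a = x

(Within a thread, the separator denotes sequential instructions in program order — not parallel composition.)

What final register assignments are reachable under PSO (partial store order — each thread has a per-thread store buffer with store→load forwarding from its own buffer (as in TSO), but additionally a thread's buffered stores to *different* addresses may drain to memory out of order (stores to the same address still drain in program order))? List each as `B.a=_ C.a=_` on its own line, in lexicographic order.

outcome vector order: (B.a,C.a)
|PSO outcomes| = 4

B.a=0 C.a=1
B.a=0 C.a=2
B.a=2 C.a=1
B.a=2 C.a=2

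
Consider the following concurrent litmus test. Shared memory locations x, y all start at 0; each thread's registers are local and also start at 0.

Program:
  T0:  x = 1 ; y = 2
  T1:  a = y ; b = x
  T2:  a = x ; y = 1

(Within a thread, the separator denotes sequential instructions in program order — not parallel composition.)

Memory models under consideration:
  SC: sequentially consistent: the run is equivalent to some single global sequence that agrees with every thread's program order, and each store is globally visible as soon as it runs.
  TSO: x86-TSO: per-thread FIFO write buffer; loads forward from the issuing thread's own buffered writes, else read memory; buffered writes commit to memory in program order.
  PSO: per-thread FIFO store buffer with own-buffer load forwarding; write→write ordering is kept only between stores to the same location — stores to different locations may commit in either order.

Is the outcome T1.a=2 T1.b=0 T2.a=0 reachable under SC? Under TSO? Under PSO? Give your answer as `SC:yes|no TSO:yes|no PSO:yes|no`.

outcome vector order: (T1.a,T1.b,T2.a)
SC (9): (0,0,0) (0,0,1) (0,1,0) (0,1,1) (1,0,0) (1,1,0) (1,1,1) (2,1,0) (2,1,1)
TSO (9): (0,0,0) (0,0,1) (0,1,0) (0,1,1) (1,0,0) (1,1,0) (1,1,1) (2,1,0) (2,1,1)
PSO (11): (0,0,0) (0,0,1) (0,1,0) (0,1,1) (1,0,0) (1,1,0) (1,1,1) (2,0,0) (2,0,1) (2,1,0) (2,1,1)
target (2,0,0) ∈ {PSO}

SC:no TSO:no PSO:yes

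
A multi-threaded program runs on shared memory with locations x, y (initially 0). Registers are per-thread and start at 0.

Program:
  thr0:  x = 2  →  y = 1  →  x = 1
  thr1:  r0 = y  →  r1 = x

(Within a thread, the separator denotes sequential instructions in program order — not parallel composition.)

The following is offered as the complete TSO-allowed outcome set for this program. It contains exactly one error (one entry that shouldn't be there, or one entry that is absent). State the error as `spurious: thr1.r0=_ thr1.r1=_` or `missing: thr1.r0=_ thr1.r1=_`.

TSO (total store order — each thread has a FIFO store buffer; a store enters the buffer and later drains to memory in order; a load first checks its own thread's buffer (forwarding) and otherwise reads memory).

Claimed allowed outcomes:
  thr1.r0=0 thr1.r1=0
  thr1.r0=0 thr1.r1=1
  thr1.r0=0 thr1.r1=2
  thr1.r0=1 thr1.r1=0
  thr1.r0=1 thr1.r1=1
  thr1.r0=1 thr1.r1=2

spurious: thr1.r0=1 thr1.r1=0

outcome vector order: (thr1.r0,thr1.r1)
[TSO] allowed = {0/0, 0/1, 0/2, 1/1, 1/2}
claimed∖TSO = {1/0}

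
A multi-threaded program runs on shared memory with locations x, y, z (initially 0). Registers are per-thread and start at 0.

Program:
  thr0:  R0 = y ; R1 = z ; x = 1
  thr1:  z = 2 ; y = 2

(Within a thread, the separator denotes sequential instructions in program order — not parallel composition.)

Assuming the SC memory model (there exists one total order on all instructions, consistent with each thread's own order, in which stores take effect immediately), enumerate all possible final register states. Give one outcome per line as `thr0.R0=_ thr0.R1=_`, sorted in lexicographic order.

outcome vector order: (thr0.R0,thr0.R1)
|SC outcomes| = 3

thr0.R0=0 thr0.R1=0
thr0.R0=0 thr0.R1=2
thr0.R0=2 thr0.R1=2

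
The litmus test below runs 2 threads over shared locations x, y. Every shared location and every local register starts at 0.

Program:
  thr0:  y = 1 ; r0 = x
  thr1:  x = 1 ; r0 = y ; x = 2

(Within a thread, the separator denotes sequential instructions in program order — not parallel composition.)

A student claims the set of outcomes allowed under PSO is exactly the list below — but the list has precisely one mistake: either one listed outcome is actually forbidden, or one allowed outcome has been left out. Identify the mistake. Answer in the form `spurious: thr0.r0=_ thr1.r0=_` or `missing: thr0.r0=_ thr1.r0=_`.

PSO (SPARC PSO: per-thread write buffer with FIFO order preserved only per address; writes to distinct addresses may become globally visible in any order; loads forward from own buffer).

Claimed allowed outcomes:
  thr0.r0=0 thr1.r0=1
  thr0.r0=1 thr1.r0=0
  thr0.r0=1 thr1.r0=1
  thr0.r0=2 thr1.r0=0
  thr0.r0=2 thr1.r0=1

outcome vector order: (thr0.r0,thr1.r0)
[PSO] allowed = {<0 0> <0 1> <1 0> <1 1> <2 0> <2 1>}
PSO∖claimed = {<0 0>}

missing: thr0.r0=0 thr1.r0=0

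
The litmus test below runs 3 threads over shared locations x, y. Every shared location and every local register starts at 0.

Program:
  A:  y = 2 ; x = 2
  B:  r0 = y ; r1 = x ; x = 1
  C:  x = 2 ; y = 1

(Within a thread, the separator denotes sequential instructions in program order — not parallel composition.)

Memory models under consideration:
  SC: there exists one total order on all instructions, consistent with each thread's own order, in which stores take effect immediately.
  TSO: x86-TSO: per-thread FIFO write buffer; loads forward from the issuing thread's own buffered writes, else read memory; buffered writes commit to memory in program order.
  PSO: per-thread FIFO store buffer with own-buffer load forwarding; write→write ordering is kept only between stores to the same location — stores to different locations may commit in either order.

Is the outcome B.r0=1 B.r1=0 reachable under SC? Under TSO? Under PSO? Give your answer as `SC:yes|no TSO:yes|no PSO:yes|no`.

outcome vector order: (B.r0,B.r1)
SC (5): <0 0>; <0 2>; <1 2>; <2 0>; <2 2>
TSO (5): <0 0>; <0 2>; <1 2>; <2 0>; <2 2>
PSO (6): <0 0>; <0 2>; <1 0>; <1 2>; <2 0>; <2 2>
target <1 0> ∈ {PSO}

SC:no TSO:no PSO:yes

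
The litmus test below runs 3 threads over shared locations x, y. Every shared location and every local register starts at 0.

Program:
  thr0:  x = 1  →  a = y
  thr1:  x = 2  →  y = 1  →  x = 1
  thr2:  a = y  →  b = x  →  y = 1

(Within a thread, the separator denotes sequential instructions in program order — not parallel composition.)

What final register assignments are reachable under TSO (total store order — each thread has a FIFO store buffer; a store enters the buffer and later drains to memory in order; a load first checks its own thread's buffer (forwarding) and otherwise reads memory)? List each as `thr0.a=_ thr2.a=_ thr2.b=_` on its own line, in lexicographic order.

outcome vector order: (thr0.a,thr2.a,thr2.b)
|TSO outcomes| = 10

thr0.a=0 thr2.a=0 thr2.b=0
thr0.a=0 thr2.a=0 thr2.b=1
thr0.a=0 thr2.a=0 thr2.b=2
thr0.a=0 thr2.a=1 thr2.b=1
thr0.a=0 thr2.a=1 thr2.b=2
thr0.a=1 thr2.a=0 thr2.b=0
thr0.a=1 thr2.a=0 thr2.b=1
thr0.a=1 thr2.a=0 thr2.b=2
thr0.a=1 thr2.a=1 thr2.b=1
thr0.a=1 thr2.a=1 thr2.b=2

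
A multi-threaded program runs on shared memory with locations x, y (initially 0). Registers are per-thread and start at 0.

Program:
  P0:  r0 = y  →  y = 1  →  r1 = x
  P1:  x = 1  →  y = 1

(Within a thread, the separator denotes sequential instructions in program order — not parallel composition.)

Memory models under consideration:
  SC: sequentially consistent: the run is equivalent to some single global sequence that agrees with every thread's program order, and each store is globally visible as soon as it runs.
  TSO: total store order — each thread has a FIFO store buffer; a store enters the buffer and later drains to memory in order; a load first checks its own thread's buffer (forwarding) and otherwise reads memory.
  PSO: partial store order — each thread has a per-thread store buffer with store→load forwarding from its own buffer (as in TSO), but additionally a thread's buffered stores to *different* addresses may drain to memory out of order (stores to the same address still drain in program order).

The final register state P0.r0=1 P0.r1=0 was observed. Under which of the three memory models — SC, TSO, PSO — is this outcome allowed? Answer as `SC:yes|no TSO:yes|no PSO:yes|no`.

outcome vector order: (P0.r0,P0.r1)
under SC → (0,0) (0,1) (1,1)
under TSO → (0,0) (0,1) (1,1)
under PSO → (0,0) (0,1) (1,0) (1,1)
target (1,0) ∈ {PSO}

SC:no TSO:no PSO:yes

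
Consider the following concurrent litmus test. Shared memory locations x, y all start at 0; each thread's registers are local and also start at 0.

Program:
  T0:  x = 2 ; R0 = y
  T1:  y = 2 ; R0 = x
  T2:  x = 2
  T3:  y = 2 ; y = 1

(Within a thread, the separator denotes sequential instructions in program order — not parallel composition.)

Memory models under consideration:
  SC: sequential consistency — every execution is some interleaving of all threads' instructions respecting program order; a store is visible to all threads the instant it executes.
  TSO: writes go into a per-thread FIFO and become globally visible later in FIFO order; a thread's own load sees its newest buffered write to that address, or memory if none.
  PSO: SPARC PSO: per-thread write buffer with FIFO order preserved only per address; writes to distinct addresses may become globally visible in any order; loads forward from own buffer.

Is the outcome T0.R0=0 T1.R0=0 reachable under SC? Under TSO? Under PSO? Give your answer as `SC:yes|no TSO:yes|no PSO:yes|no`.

outcome vector order: (T0.R0,T1.R0)
under SC → 02; 10; 12; 20; 22
under TSO → 00; 02; 10; 12; 20; 22
under PSO → 00; 02; 10; 12; 20; 22
target 00 ∈ {TSO,PSO}

SC:no TSO:yes PSO:yes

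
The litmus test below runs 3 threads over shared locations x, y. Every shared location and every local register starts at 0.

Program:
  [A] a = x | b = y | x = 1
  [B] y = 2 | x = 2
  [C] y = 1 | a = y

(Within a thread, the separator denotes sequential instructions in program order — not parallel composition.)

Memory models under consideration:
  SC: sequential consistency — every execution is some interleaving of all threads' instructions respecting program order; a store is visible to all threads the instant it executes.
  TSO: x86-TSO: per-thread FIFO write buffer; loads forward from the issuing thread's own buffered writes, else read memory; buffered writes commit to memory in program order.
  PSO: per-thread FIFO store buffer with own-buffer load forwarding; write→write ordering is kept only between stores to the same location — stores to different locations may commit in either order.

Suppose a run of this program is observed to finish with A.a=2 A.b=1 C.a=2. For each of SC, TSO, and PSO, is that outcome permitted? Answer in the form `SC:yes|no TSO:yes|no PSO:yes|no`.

SC:no TSO:no PSO:yes

outcome vector order: (A.a,A.b,C.a)
[SC] allowed = {001 002 011 012 021 022 211 221 222}
[TSO] allowed = {001 002 011 012 021 022 211 221 222}
[PSO] allowed = {001 002 011 012 021 022 201 202 211 212 221 222}
target 212 ∈ {PSO}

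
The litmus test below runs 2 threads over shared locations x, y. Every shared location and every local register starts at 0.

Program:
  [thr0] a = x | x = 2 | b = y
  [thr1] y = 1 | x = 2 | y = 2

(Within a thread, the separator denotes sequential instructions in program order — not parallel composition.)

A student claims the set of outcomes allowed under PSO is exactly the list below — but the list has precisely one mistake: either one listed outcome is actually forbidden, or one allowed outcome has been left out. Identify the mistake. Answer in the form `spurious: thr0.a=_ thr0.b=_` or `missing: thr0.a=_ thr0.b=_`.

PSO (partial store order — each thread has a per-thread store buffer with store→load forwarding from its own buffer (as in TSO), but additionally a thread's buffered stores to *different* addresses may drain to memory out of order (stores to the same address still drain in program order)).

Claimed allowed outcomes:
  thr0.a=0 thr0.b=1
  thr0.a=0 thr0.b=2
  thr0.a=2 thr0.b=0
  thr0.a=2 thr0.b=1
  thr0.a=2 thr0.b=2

missing: thr0.a=0 thr0.b=0

outcome vector order: (thr0.a,thr0.b)
PSO (6): <0 0> <0 1> <0 2> <2 0> <2 1> <2 2>
PSO∖claimed = {<0 0>}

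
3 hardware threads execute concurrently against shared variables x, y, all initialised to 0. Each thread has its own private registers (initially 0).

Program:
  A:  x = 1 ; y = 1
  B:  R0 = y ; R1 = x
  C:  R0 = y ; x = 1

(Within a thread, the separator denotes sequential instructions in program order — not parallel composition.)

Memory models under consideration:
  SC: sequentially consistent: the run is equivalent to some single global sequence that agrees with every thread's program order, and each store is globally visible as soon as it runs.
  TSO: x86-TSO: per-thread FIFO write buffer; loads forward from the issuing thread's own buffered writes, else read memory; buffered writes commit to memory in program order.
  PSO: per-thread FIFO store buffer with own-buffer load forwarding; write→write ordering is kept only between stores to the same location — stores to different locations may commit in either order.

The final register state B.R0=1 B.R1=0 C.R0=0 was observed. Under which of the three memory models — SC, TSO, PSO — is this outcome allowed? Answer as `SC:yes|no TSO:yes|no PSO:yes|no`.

SC:no TSO:no PSO:yes

outcome vector order: (B.R0,B.R1,C.R0)
SC (6): (0,0,0) (0,0,1) (0,1,0) (0,1,1) (1,1,0) (1,1,1)
TSO (6): (0,0,0) (0,0,1) (0,1,0) (0,1,1) (1,1,0) (1,1,1)
PSO (8): (0,0,0) (0,0,1) (0,1,0) (0,1,1) (1,0,0) (1,0,1) (1,1,0) (1,1,1)
target (1,0,0) ∈ {PSO}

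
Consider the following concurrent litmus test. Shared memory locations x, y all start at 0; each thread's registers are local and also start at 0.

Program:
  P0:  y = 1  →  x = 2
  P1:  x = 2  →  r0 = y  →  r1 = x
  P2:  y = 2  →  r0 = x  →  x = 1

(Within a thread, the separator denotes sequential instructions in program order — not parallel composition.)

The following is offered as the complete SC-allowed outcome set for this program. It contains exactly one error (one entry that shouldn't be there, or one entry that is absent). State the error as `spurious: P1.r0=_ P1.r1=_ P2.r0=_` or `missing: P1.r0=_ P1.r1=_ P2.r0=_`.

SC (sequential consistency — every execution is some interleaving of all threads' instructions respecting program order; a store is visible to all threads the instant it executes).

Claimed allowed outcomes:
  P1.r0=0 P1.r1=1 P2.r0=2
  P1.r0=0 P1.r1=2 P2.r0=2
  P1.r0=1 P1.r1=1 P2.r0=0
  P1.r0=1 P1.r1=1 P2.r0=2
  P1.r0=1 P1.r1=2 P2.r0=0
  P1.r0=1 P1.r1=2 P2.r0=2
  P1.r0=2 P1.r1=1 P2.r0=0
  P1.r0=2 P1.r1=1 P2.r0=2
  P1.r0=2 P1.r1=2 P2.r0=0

missing: P1.r0=2 P1.r1=2 P2.r0=2

outcome vector order: (P1.r0,P1.r1,P2.r0)
[SC] allowed = {012, 022, 110, 112, 120, 122, 210, 212, 220, 222}
SC∖claimed = {222}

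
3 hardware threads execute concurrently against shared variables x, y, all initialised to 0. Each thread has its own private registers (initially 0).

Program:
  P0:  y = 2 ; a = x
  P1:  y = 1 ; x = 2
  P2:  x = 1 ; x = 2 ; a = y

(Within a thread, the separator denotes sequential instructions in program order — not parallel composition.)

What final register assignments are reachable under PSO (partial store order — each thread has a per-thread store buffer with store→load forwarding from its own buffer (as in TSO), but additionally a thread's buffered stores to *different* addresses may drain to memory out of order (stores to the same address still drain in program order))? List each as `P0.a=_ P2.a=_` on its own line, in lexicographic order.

P0.a=0 P2.a=0
P0.a=0 P2.a=1
P0.a=0 P2.a=2
P0.a=1 P2.a=0
P0.a=1 P2.a=1
P0.a=1 P2.a=2
P0.a=2 P2.a=0
P0.a=2 P2.a=1
P0.a=2 P2.a=2

outcome vector order: (P0.a,P2.a)
|PSO outcomes| = 9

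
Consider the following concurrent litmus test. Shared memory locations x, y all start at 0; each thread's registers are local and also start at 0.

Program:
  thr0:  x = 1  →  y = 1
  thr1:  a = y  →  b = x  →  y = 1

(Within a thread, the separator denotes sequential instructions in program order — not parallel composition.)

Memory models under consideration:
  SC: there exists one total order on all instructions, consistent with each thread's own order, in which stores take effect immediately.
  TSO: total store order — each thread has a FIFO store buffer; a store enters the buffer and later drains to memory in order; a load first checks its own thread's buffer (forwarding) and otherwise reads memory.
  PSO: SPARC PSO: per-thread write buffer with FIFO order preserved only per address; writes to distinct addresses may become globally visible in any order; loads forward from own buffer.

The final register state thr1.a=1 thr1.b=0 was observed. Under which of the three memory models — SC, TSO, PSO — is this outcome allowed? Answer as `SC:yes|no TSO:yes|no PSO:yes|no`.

outcome vector order: (thr1.a,thr1.b)
SC: 3 outcomes — {0/0, 0/1, 1/1}
TSO: 3 outcomes — {0/0, 0/1, 1/1}
PSO: 4 outcomes — {0/0, 0/1, 1/0, 1/1}
target 1/0 ∈ {PSO}

SC:no TSO:no PSO:yes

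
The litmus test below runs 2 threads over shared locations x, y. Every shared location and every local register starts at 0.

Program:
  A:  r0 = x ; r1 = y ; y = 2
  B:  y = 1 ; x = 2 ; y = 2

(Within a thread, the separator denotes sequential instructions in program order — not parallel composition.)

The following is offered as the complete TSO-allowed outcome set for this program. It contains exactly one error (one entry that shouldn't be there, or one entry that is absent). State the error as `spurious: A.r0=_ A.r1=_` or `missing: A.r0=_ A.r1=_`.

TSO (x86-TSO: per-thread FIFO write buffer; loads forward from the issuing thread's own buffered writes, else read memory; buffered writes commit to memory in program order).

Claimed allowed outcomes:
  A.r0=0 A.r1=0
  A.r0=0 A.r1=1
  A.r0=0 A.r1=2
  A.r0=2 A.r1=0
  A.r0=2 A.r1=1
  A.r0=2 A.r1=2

outcome vector order: (A.r0,A.r1)
TSO: 5 outcomes — {(0,0), (0,1), (0,2), (2,1), (2,2)}
claimed∖TSO = {(2,0)}

spurious: A.r0=2 A.r1=0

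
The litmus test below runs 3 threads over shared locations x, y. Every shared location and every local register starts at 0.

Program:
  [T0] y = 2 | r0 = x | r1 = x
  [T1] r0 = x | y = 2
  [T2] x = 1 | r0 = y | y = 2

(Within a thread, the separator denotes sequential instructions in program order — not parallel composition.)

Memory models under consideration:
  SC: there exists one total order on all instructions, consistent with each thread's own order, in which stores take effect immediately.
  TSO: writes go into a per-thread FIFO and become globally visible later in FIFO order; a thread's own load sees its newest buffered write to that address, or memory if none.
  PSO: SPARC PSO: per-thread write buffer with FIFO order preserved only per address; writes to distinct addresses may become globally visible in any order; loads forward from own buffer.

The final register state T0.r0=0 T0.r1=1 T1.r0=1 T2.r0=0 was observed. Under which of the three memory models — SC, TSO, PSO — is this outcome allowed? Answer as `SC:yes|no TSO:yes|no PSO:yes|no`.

SC:no TSO:yes PSO:yes

outcome vector order: (T0.r0,T0.r1,T1.r0,T2.r0)
SC: 8 outcomes — {<0 0 0 2>, <0 0 1 2>, <0 1 0 2>, <0 1 1 2>, <1 1 0 0>, <1 1 0 2>, <1 1 1 0>, <1 1 1 2>}
TSO: 12 outcomes — {<0 0 0 0>, <0 0 0 2>, <0 0 1 0>, <0 0 1 2>, <0 1 0 0>, <0 1 0 2>, <0 1 1 0>, <0 1 1 2>, <1 1 0 0>, <1 1 0 2>, <1 1 1 0>, <1 1 1 2>}
PSO: 12 outcomes — {<0 0 0 0>, <0 0 0 2>, <0 0 1 0>, <0 0 1 2>, <0 1 0 0>, <0 1 0 2>, <0 1 1 0>, <0 1 1 2>, <1 1 0 0>, <1 1 0 2>, <1 1 1 0>, <1 1 1 2>}
target <0 1 1 0> ∈ {TSO,PSO}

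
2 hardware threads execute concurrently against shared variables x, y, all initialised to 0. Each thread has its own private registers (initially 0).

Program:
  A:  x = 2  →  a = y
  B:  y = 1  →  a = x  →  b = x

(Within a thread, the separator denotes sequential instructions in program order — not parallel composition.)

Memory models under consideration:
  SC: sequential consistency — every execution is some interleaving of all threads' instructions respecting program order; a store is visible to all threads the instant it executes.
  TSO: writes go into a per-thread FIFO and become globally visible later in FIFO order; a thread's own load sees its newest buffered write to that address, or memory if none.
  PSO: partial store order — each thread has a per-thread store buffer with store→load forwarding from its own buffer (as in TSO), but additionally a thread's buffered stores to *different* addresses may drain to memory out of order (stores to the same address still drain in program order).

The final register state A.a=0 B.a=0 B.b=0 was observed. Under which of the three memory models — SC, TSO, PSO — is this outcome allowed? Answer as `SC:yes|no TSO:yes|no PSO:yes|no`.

SC:no TSO:yes PSO:yes

outcome vector order: (A.a,B.a,B.b)
[SC] allowed = {(0,2,2); (1,0,0); (1,0,2); (1,2,2)}
[TSO] allowed = {(0,0,0); (0,0,2); (0,2,2); (1,0,0); (1,0,2); (1,2,2)}
[PSO] allowed = {(0,0,0); (0,0,2); (0,2,2); (1,0,0); (1,0,2); (1,2,2)}
target (0,0,0) ∈ {TSO,PSO}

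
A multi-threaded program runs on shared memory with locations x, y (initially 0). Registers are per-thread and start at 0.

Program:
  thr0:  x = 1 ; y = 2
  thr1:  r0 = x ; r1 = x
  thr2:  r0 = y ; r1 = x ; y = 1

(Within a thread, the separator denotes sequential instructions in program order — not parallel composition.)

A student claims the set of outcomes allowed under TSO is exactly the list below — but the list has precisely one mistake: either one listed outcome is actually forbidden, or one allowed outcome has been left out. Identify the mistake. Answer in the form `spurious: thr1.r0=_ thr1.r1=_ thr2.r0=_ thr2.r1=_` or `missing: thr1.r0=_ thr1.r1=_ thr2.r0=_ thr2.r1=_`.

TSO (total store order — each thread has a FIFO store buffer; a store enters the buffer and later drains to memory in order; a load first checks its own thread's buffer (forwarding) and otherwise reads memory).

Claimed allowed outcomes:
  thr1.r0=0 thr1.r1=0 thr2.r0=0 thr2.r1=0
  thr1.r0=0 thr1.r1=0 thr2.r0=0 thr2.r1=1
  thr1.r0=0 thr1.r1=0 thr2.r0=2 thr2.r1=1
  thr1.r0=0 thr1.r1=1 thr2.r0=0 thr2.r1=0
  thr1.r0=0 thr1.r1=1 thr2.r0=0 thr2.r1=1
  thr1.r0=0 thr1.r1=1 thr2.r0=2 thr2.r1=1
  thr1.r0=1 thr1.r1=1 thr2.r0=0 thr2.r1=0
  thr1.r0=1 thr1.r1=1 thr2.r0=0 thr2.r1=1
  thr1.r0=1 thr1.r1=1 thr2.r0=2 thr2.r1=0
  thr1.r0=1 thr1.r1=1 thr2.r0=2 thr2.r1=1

spurious: thr1.r0=1 thr1.r1=1 thr2.r0=2 thr2.r1=0

outcome vector order: (thr1.r0,thr1.r1,thr2.r0,thr2.r1)
TSO: 9 outcomes — {<0 0 0 0>, <0 0 0 1>, <0 0 2 1>, <0 1 0 0>, <0 1 0 1>, <0 1 2 1>, <1 1 0 0>, <1 1 0 1>, <1 1 2 1>}
claimed∖TSO = {<1 1 2 0>}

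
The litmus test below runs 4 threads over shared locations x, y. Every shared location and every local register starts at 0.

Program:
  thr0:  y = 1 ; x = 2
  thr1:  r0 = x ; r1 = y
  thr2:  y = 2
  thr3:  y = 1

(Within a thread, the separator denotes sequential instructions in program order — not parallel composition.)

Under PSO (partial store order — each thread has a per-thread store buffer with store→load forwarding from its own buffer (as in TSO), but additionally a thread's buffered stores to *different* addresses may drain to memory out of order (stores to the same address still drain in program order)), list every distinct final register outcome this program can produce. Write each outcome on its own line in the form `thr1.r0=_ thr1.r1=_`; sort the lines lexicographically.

thr1.r0=0 thr1.r1=0
thr1.r0=0 thr1.r1=1
thr1.r0=0 thr1.r1=2
thr1.r0=2 thr1.r1=0
thr1.r0=2 thr1.r1=1
thr1.r0=2 thr1.r1=2

outcome vector order: (thr1.r0,thr1.r1)
|PSO outcomes| = 6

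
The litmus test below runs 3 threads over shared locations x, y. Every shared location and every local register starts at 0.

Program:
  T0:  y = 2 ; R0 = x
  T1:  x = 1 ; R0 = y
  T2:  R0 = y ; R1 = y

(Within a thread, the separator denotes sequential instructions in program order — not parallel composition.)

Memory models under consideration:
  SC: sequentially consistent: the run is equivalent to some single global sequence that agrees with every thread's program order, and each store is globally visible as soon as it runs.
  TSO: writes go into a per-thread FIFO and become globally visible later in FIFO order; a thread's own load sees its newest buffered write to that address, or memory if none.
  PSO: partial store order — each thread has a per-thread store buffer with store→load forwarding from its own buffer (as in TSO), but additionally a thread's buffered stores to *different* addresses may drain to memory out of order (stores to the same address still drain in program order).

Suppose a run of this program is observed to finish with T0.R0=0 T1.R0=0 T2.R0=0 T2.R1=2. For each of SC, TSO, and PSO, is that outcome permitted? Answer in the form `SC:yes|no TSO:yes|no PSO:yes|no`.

SC:no TSO:yes PSO:yes

outcome vector order: (T0.R0,T1.R0,T2.R0,T2.R1)
under SC → <0 2 0 0>; <0 2 0 2>; <0 2 2 2>; <1 0 0 0>; <1 0 0 2>; <1 0 2 2>; <1 2 0 0>; <1 2 0 2>; <1 2 2 2>
under TSO → <0 0 0 0>; <0 0 0 2>; <0 0 2 2>; <0 2 0 0>; <0 2 0 2>; <0 2 2 2>; <1 0 0 0>; <1 0 0 2>; <1 0 2 2>; <1 2 0 0>; <1 2 0 2>; <1 2 2 2>
under PSO → <0 0 0 0>; <0 0 0 2>; <0 0 2 2>; <0 2 0 0>; <0 2 0 2>; <0 2 2 2>; <1 0 0 0>; <1 0 0 2>; <1 0 2 2>; <1 2 0 0>; <1 2 0 2>; <1 2 2 2>
target <0 0 0 2> ∈ {TSO,PSO}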